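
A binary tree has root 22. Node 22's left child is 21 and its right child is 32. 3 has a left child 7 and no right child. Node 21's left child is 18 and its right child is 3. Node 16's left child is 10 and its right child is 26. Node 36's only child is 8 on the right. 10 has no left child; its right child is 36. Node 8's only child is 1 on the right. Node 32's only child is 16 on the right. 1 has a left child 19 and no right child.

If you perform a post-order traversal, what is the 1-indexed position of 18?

1

Post-order visits the left subtree, then the right subtree, then the node.
At 22: go left to 21.
  At 21: go left to 18.
    18 is a leaf — visit 18.
  At 21: go right to 3.
    At 3: go left to 7.
      7 is a leaf — visit 7.
    At 3: no right child.
    Visit 3.
  Visit 21.
At 22: go right to 32.
  At 32: no left child.
  At 32: go right to 16.
    At 16: go left to 10.
      At 10: no left child.
      At 10: go right to 36.
        At 36: no left child.
        At 36: go right to 8.
          At 8: no left child.
          At 8: go right to 1.
            At 1: go left to 19.
              19 is a leaf — visit 19.
            At 1: no right child.
            Visit 1.
          Visit 8.
        Visit 36.
      Visit 10.
    At 16: go right to 26.
      26 is a leaf — visit 26.
    Visit 16.
  Visit 32.
Visit 22.
Full post-order sequence: 18, 7, 3, 21, 19, 1, 8, 36, 10, 26, 16, 32, 22.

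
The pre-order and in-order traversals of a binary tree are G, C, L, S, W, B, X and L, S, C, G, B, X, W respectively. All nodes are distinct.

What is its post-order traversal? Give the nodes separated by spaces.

S L C X B W G

The first element of pre-order is the root; it splits in-order into left and right subtrees.
Root G: left subtree has 3 nodes {L, S, C}, right has 3 {B, X, W}.
  Root C: left subtree has 2 nodes {L, S}, right has 0 { }.
    Root L: left subtree has 0 nodes { }, right has 1 {S}.
  Root W: left subtree has 2 nodes {B, X}, right has 0 { }.
    Root B: left subtree has 0 nodes { }, right has 1 {X}.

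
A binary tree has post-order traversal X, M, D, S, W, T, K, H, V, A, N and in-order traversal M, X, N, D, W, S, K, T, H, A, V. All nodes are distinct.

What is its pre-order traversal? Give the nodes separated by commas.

N, M, X, A, H, K, W, D, S, T, V

The last element of post-order is the root; it splits in-order into left and right subtrees.
Root N: left subtree has 2 nodes {M, X}, right has 8 {D, W, S, K, T, H, A, V}.
  Root M: left subtree has 0 nodes { }, right has 1 {X}.
  Root A: left subtree has 6 nodes {D, W, S, K, T, H}, right has 1 {V}.
    Root H: left subtree has 5 nodes {D, W, S, K, T}, right has 0 { }.
      Root K: left subtree has 3 nodes {D, W, S}, right has 1 {T}.
        Root W: left subtree has 1 node {D}, right has 1 {S}.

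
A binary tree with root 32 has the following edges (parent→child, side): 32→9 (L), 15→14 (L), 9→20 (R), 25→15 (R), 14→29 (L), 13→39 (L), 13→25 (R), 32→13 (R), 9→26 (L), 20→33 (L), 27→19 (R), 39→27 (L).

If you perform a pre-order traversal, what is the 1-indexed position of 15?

11

Pre-order visits the node, then its left subtree, then its right subtree.
Visit 32.
At 32: go left to 9.
  Visit 9.
  At 9: go left to 26.
    26 is a leaf — visit 26.
  At 9: go right to 20.
    Visit 20.
    At 20: go left to 33.
      33 is a leaf — visit 33.
    At 20: no right child.
At 32: go right to 13.
  Visit 13.
  At 13: go left to 39.
    Visit 39.
    At 39: go left to 27.
      Visit 27.
      At 27: no left child.
      At 27: go right to 19.
        19 is a leaf — visit 19.
    At 39: no right child.
  At 13: go right to 25.
    Visit 25.
    At 25: no left child.
    At 25: go right to 15.
      Visit 15.
      At 15: go left to 14.
        Visit 14.
        At 14: go left to 29.
          29 is a leaf — visit 29.
        At 14: no right child.
      At 15: no right child.
Full pre-order sequence: 32, 9, 26, 20, 33, 13, 39, 27, 19, 25, 15, 14, 29.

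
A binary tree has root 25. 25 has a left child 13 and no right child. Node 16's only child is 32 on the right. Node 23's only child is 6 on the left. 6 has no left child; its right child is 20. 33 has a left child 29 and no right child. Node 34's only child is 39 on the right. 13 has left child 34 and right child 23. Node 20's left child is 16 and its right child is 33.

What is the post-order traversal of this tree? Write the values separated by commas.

Post-order visits the left subtree, then the right subtree, then the node.
At 25: go left to 13.
  At 13: go left to 34.
    At 34: no left child.
    At 34: go right to 39.
      39 is a leaf — visit 39.
    Visit 34.
  At 13: go right to 23.
    At 23: go left to 6.
      At 6: no left child.
      At 6: go right to 20.
        At 20: go left to 16.
          At 16: no left child.
          At 16: go right to 32.
            32 is a leaf — visit 32.
          Visit 16.
        At 20: go right to 33.
          At 33: go left to 29.
            29 is a leaf — visit 29.
          At 33: no right child.
          Visit 33.
        Visit 20.
      Visit 6.
    At 23: no right child.
    Visit 23.
  Visit 13.
At 25: no right child.
Visit 25.

39, 34, 32, 16, 29, 33, 20, 6, 23, 13, 25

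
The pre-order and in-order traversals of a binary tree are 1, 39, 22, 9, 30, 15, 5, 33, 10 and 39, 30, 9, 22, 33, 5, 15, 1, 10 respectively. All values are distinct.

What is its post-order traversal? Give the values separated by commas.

The first element of pre-order is the root; it splits in-order into left and right subtrees.
Root 1: left subtree has 7 nodes {39, 30, 9, 22, 33, 5, 15}, right has 1 {10}.
  Root 39: left subtree has 0 nodes { }, right has 6 {30, 9, 22, 33, 5, 15}.
    Root 22: left subtree has 2 nodes {30, 9}, right has 3 {33, 5, 15}.
      Root 9: left subtree has 1 node {30}, right has 0 { }.
      Root 15: left subtree has 2 nodes {33, 5}, right has 0 { }.
        Root 5: left subtree has 1 node {33}, right has 0 { }.

30, 9, 33, 5, 15, 22, 39, 10, 1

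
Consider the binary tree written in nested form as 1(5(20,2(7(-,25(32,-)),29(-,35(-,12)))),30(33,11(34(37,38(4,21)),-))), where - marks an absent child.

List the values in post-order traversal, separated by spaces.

20 32 25 7 12 35 29 2 5 33 37 4 21 38 34 11 30 1

Post-order visits the left subtree, then the right subtree, then the node.
At 1: go left to 5.
  At 5: go left to 20.
    20 is a leaf — visit 20.
  At 5: go right to 2.
    At 2: go left to 7.
      At 7: no left child.
      At 7: go right to 25.
        At 25: go left to 32.
          32 is a leaf — visit 32.
        At 25: no right child.
        Visit 25.
      Visit 7.
    At 2: go right to 29.
      At 29: no left child.
      At 29: go right to 35.
        At 35: no left child.
        At 35: go right to 12.
          12 is a leaf — visit 12.
        Visit 35.
      Visit 29.
    Visit 2.
  Visit 5.
At 1: go right to 30.
  At 30: go left to 33.
    33 is a leaf — visit 33.
  At 30: go right to 11.
    At 11: go left to 34.
      At 34: go left to 37.
        37 is a leaf — visit 37.
      At 34: go right to 38.
        At 38: go left to 4.
          4 is a leaf — visit 4.
        At 38: go right to 21.
          21 is a leaf — visit 21.
        Visit 38.
      Visit 34.
    At 11: no right child.
    Visit 11.
  Visit 30.
Visit 1.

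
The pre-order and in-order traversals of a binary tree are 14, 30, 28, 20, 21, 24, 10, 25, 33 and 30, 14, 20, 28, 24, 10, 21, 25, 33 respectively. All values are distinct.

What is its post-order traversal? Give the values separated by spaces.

30 20 10 24 33 25 21 28 14

The first element of pre-order is the root; it splits in-order into left and right subtrees.
Root 14: left subtree has 1 node {30}, right has 7 {20, 28, 24, 10, 21, 25, 33}.
  Root 28: left subtree has 1 node {20}, right has 5 {24, 10, 21, 25, 33}.
    Root 21: left subtree has 2 nodes {24, 10}, right has 2 {25, 33}.
      Root 24: left subtree has 0 nodes { }, right has 1 {10}.
      Root 25: left subtree has 0 nodes { }, right has 1 {33}.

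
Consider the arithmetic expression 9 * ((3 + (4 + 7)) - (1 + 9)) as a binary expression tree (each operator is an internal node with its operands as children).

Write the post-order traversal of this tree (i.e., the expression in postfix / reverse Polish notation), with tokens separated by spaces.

Post-order on an expression tree gives postfix notation: for each operator, emit left operand, right operand, then the operator.

9 3 4 7 + + 1 9 + - *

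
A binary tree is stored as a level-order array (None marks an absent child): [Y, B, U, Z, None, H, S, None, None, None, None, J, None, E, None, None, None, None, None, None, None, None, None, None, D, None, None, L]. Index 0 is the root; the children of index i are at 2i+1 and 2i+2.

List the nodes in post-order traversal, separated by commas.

Post-order visits the left subtree, then the right subtree, then the node.
At Y: go left to B.
  At B: go left to Z.
    Z is a leaf — visit Z.
  At B: no right child.
  Visit B.
At Y: go right to U.
  At U: go left to H.
    At H: go left to J.
      At J: no left child.
      At J: go right to D.
        D is a leaf — visit D.
      Visit J.
    At H: no right child.
    Visit H.
  At U: go right to S.
    At S: go left to E.
      At E: go left to L.
        L is a leaf — visit L.
      At E: no right child.
      Visit E.
    At S: no right child.
    Visit S.
  Visit U.
Visit Y.

Z, B, D, J, H, L, E, S, U, Y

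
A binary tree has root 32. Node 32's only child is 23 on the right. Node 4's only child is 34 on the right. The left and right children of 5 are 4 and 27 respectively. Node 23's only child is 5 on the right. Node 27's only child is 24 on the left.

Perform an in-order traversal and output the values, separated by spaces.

32 23 4 34 5 24 27

In-order visits the left subtree, then the node, then the right subtree.
At 32: no left child.
Visit 32.
At 32: go right to 23.
  At 23: no left child.
  Visit 23.
  At 23: go right to 5.
    At 5: go left to 4.
      At 4: no left child.
      Visit 4.
      At 4: go right to 34.
        34 is a leaf — visit 34.
    Visit 5.
    At 5: go right to 27.
      At 27: go left to 24.
        24 is a leaf — visit 24.
      Visit 27.
      At 27: no right child.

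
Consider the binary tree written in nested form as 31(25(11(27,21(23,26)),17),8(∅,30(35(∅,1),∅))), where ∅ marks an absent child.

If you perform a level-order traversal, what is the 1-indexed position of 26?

Level-order visits nodes level by level from the root, left to right within each level.
Level 0: 31
Level 1: 25, 8
Level 2: 11, 17, 30
Level 3: 27, 21, 35
Level 4: 23, 26, 1
Full level-order sequence: 31, 25, 8, 11, 17, 30, 27, 21, 35, 23, 26, 1.

11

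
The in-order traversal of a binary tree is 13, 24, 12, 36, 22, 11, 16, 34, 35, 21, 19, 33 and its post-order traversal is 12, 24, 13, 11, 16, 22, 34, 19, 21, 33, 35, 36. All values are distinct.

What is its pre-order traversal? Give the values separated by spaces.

The last element of post-order is the root; it splits in-order into left and right subtrees.
Root 36: left subtree has 3 nodes {13, 24, 12}, right has 8 {22, 11, 16, 34, 35, 21, 19, 33}.
  Root 13: left subtree has 0 nodes { }, right has 2 {24, 12}.
    Root 24: left subtree has 0 nodes { }, right has 1 {12}.
  Root 35: left subtree has 4 nodes {22, 11, 16, 34}, right has 3 {21, 19, 33}.
    Root 34: left subtree has 3 nodes {22, 11, 16}, right has 0 { }.
      Root 22: left subtree has 0 nodes { }, right has 2 {11, 16}.
        Root 16: left subtree has 1 node {11}, right has 0 { }.
    Root 33: left subtree has 2 nodes {21, 19}, right has 0 { }.
      Root 21: left subtree has 0 nodes { }, right has 1 {19}.

36 13 24 12 35 34 22 16 11 33 21 19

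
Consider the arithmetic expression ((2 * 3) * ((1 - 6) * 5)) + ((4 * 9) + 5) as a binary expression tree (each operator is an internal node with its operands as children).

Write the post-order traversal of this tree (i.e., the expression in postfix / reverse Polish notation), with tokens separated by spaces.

Post-order on an expression tree gives postfix notation: for each operator, emit left operand, right operand, then the operator.

2 3 * 1 6 - 5 * * 4 9 * 5 + +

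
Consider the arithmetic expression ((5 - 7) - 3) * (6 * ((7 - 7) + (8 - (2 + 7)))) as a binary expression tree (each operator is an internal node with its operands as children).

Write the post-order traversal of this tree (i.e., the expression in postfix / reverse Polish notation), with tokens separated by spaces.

5 7 - 3 - 6 7 7 - 8 2 7 + - + * *

Post-order on an expression tree gives postfix notation: for each operator, emit left operand, right operand, then the operator.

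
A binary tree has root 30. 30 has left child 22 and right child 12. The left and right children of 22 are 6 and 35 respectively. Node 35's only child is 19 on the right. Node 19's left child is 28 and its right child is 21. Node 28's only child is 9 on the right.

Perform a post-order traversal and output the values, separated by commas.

Post-order visits the left subtree, then the right subtree, then the node.
At 30: go left to 22.
  At 22: go left to 6.
    6 is a leaf — visit 6.
  At 22: go right to 35.
    At 35: no left child.
    At 35: go right to 19.
      At 19: go left to 28.
        At 28: no left child.
        At 28: go right to 9.
          9 is a leaf — visit 9.
        Visit 28.
      At 19: go right to 21.
        21 is a leaf — visit 21.
      Visit 19.
    Visit 35.
  Visit 22.
At 30: go right to 12.
  12 is a leaf — visit 12.
Visit 30.

6, 9, 28, 21, 19, 35, 22, 12, 30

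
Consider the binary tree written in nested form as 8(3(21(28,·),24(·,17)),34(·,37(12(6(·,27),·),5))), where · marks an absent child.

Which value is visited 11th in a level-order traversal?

6

Level-order visits nodes level by level from the root, left to right within each level.
Level 0: 8
Level 1: 3, 34
Level 2: 21, 24, 37
Level 3: 28, 17, 12, 5
Level 4: 6
Level 5: 27
Full level-order sequence: 8, 3, 34, 21, 24, 37, 28, 17, 12, 5, 6, 27.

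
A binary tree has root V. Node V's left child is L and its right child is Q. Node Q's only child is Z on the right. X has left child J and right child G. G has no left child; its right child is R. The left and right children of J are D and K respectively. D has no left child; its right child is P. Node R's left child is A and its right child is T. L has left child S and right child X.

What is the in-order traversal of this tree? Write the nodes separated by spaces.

S L D P J K X G A R T V Q Z

In-order visits the left subtree, then the node, then the right subtree.
At V: go left to L.
  At L: go left to S.
    S is a leaf — visit S.
  Visit L.
  At L: go right to X.
    At X: go left to J.
      At J: go left to D.
        At D: no left child.
        Visit D.
        At D: go right to P.
          P is a leaf — visit P.
      Visit J.
      At J: go right to K.
        K is a leaf — visit K.
    Visit X.
    At X: go right to G.
      At G: no left child.
      Visit G.
      At G: go right to R.
        At R: go left to A.
          A is a leaf — visit A.
        Visit R.
        At R: go right to T.
          T is a leaf — visit T.
Visit V.
At V: go right to Q.
  At Q: no left child.
  Visit Q.
  At Q: go right to Z.
    Z is a leaf — visit Z.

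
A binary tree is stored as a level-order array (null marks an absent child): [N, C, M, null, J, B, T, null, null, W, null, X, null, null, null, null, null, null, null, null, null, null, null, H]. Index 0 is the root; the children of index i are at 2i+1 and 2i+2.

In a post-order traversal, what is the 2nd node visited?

J

Post-order visits the left subtree, then the right subtree, then the node.
At N: go left to C.
  At C: no left child.
  At C: go right to J.
    At J: go left to W.
      W is a leaf — visit W.
    At J: no right child.
    Visit J.
  Visit C.
At N: go right to M.
  At M: go left to B.
    At B: go left to X.
      At X: go left to H.
        H is a leaf — visit H.
      At X: no right child.
      Visit X.
    At B: no right child.
    Visit B.
  At M: go right to T.
    T is a leaf — visit T.
  Visit M.
Visit N.
Full post-order sequence: W, J, C, H, X, B, T, M, N.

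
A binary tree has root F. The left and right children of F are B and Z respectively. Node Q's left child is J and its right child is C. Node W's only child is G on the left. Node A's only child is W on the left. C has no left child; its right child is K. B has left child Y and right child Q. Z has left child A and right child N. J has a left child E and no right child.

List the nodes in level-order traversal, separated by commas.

F, B, Z, Y, Q, A, N, J, C, W, E, K, G

Level-order visits nodes level by level from the root, left to right within each level.
Level 0: F
Level 1: B, Z
Level 2: Y, Q, A, N
Level 3: J, C, W
Level 4: E, K, G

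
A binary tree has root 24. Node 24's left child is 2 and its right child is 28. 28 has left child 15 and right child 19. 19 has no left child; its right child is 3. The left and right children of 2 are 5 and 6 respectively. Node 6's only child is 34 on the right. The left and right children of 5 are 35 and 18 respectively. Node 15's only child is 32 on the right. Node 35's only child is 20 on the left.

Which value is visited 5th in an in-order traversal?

In-order visits the left subtree, then the node, then the right subtree.
At 24: go left to 2.
  At 2: go left to 5.
    At 5: go left to 35.
      At 35: go left to 20.
        20 is a leaf — visit 20.
      Visit 35.
      At 35: no right child.
    Visit 5.
    At 5: go right to 18.
      18 is a leaf — visit 18.
  Visit 2.
  At 2: go right to 6.
    At 6: no left child.
    Visit 6.
    At 6: go right to 34.
      34 is a leaf — visit 34.
Visit 24.
At 24: go right to 28.
  At 28: go left to 15.
    At 15: no left child.
    Visit 15.
    At 15: go right to 32.
      32 is a leaf — visit 32.
  Visit 28.
  At 28: go right to 19.
    At 19: no left child.
    Visit 19.
    At 19: go right to 3.
      3 is a leaf — visit 3.
Full in-order sequence: 20, 35, 5, 18, 2, 6, 34, 24, 15, 32, 28, 19, 3.

2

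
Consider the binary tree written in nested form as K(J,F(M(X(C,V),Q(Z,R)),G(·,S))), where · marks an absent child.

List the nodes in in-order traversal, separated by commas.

In-order visits the left subtree, then the node, then the right subtree.
At K: go left to J.
  J is a leaf — visit J.
Visit K.
At K: go right to F.
  At F: go left to M.
    At M: go left to X.
      At X: go left to C.
        C is a leaf — visit C.
      Visit X.
      At X: go right to V.
        V is a leaf — visit V.
    Visit M.
    At M: go right to Q.
      At Q: go left to Z.
        Z is a leaf — visit Z.
      Visit Q.
      At Q: go right to R.
        R is a leaf — visit R.
  Visit F.
  At F: go right to G.
    At G: no left child.
    Visit G.
    At G: go right to S.
      S is a leaf — visit S.

J, K, C, X, V, M, Z, Q, R, F, G, S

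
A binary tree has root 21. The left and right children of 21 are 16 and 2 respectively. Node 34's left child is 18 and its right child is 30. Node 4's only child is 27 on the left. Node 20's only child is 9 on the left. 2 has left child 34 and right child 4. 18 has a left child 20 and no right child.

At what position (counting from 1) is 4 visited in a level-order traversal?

Level-order visits nodes level by level from the root, left to right within each level.
Level 0: 21
Level 1: 16, 2
Level 2: 34, 4
Level 3: 18, 30, 27
Level 4: 20
Level 5: 9
Full level-order sequence: 21, 16, 2, 34, 4, 18, 30, 27, 20, 9.

5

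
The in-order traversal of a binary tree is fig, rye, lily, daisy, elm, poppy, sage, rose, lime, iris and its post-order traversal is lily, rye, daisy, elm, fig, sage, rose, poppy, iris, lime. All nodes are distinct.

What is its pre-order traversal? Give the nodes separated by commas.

lime, poppy, fig, elm, daisy, rye, lily, rose, sage, iris

The last element of post-order is the root; it splits in-order into left and right subtrees.
Root lime: left subtree has 8 nodes {fig, rye, lily, daisy, elm, poppy, sage, rose}, right has 1 {iris}.
  Root poppy: left subtree has 5 nodes {fig, rye, lily, daisy, elm}, right has 2 {sage, rose}.
    Root fig: left subtree has 0 nodes { }, right has 4 {rye, lily, daisy, elm}.
      Root elm: left subtree has 3 nodes {rye, lily, daisy}, right has 0 { }.
        Root daisy: left subtree has 2 nodes {rye, lily}, right has 0 { }.
          Root rye: left subtree has 0 nodes { }, right has 1 {lily}.
    Root rose: left subtree has 1 node {sage}, right has 0 { }.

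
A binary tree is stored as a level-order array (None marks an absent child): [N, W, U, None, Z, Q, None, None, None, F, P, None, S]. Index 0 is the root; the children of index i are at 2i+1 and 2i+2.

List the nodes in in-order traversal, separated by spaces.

In-order visits the left subtree, then the node, then the right subtree.
At N: go left to W.
  At W: no left child.
  Visit W.
  At W: go right to Z.
    At Z: go left to F.
      F is a leaf — visit F.
    Visit Z.
    At Z: go right to P.
      P is a leaf — visit P.
Visit N.
At N: go right to U.
  At U: go left to Q.
    At Q: no left child.
    Visit Q.
    At Q: go right to S.
      S is a leaf — visit S.
  Visit U.
  At U: no right child.

W F Z P N Q S U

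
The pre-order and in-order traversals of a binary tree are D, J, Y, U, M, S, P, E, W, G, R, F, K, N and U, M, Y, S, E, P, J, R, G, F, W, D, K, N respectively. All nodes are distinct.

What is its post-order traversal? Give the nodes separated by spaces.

The first element of pre-order is the root; it splits in-order into left and right subtrees.
Root D: left subtree has 11 nodes {U, M, Y, S, E, P, J, R, G, F, W}, right has 2 {K, N}.
  Root J: left subtree has 6 nodes {U, M, Y, S, E, P}, right has 4 {R, G, F, W}.
    Root Y: left subtree has 2 nodes {U, M}, right has 3 {S, E, P}.
      Root U: left subtree has 0 nodes { }, right has 1 {M}.
      Root S: left subtree has 0 nodes { }, right has 2 {E, P}.
        Root P: left subtree has 1 node {E}, right has 0 { }.
    Root W: left subtree has 3 nodes {R, G, F}, right has 0 { }.
      Root G: left subtree has 1 node {R}, right has 1 {F}.
  Root K: left subtree has 0 nodes { }, right has 1 {N}.

M U E P S Y R F G W J N K D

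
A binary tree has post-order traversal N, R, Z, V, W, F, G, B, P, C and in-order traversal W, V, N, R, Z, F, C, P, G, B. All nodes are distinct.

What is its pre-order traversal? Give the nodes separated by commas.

The last element of post-order is the root; it splits in-order into left and right subtrees.
Root C: left subtree has 6 nodes {W, V, N, R, Z, F}, right has 3 {P, G, B}.
  Root F: left subtree has 5 nodes {W, V, N, R, Z}, right has 0 { }.
    Root W: left subtree has 0 nodes { }, right has 4 {V, N, R, Z}.
      Root V: left subtree has 0 nodes { }, right has 3 {N, R, Z}.
        Root Z: left subtree has 2 nodes {N, R}, right has 0 { }.
          Root R: left subtree has 1 node {N}, right has 0 { }.
  Root P: left subtree has 0 nodes { }, right has 2 {G, B}.
    Root B: left subtree has 1 node {G}, right has 0 { }.

C, F, W, V, Z, R, N, P, B, G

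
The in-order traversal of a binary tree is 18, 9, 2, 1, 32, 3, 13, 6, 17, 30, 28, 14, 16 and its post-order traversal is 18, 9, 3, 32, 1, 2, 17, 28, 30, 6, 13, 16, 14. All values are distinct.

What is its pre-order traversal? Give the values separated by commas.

14, 13, 2, 9, 18, 1, 32, 3, 6, 30, 17, 28, 16

The last element of post-order is the root; it splits in-order into left and right subtrees.
Root 14: left subtree has 11 nodes {18, 9, 2, 1, 32, 3, 13, 6, 17, 30, 28}, right has 1 {16}.
  Root 13: left subtree has 6 nodes {18, 9, 2, 1, 32, 3}, right has 4 {6, 17, 30, 28}.
    Root 2: left subtree has 2 nodes {18, 9}, right has 3 {1, 32, 3}.
      Root 9: left subtree has 1 node {18}, right has 0 { }.
      Root 1: left subtree has 0 nodes { }, right has 2 {32, 3}.
        Root 32: left subtree has 0 nodes { }, right has 1 {3}.
    Root 6: left subtree has 0 nodes { }, right has 3 {17, 30, 28}.
      Root 30: left subtree has 1 node {17}, right has 1 {28}.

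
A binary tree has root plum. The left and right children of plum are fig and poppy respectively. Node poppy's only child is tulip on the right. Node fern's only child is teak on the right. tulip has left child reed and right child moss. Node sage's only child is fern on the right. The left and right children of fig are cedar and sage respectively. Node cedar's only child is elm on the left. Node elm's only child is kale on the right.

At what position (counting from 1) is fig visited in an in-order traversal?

4

In-order visits the left subtree, then the node, then the right subtree.
At plum: go left to fig.
  At fig: go left to cedar.
    At cedar: go left to elm.
      At elm: no left child.
      Visit elm.
      At elm: go right to kale.
        kale is a leaf — visit kale.
    Visit cedar.
    At cedar: no right child.
  Visit fig.
  At fig: go right to sage.
    At sage: no left child.
    Visit sage.
    At sage: go right to fern.
      At fern: no left child.
      Visit fern.
      At fern: go right to teak.
        teak is a leaf — visit teak.
Visit plum.
At plum: go right to poppy.
  At poppy: no left child.
  Visit poppy.
  At poppy: go right to tulip.
    At tulip: go left to reed.
      reed is a leaf — visit reed.
    Visit tulip.
    At tulip: go right to moss.
      moss is a leaf — visit moss.
Full in-order sequence: elm, kale, cedar, fig, sage, fern, teak, plum, poppy, reed, tulip, moss.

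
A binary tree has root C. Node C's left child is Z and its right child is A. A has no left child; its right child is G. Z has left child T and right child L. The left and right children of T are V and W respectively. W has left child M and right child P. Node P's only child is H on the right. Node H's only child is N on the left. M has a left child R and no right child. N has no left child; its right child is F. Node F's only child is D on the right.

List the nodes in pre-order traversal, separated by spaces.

Pre-order visits the node, then its left subtree, then its right subtree.
Visit C.
At C: go left to Z.
  Visit Z.
  At Z: go left to T.
    Visit T.
    At T: go left to V.
      V is a leaf — visit V.
    At T: go right to W.
      Visit W.
      At W: go left to M.
        Visit M.
        At M: go left to R.
          R is a leaf — visit R.
        At M: no right child.
      At W: go right to P.
        Visit P.
        At P: no left child.
        At P: go right to H.
          Visit H.
          At H: go left to N.
            Visit N.
            At N: no left child.
            At N: go right to F.
              Visit F.
              At F: no left child.
              At F: go right to D.
                D is a leaf — visit D.
          At H: no right child.
  At Z: go right to L.
    L is a leaf — visit L.
At C: go right to A.
  Visit A.
  At A: no left child.
  At A: go right to G.
    G is a leaf — visit G.

C Z T V W M R P H N F D L A G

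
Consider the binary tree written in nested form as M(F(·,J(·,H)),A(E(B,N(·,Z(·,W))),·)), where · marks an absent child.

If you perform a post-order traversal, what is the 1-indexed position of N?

7

Post-order visits the left subtree, then the right subtree, then the node.
At M: go left to F.
  At F: no left child.
  At F: go right to J.
    At J: no left child.
    At J: go right to H.
      H is a leaf — visit H.
    Visit J.
  Visit F.
At M: go right to A.
  At A: go left to E.
    At E: go left to B.
      B is a leaf — visit B.
    At E: go right to N.
      At N: no left child.
      At N: go right to Z.
        At Z: no left child.
        At Z: go right to W.
          W is a leaf — visit W.
        Visit Z.
      Visit N.
    Visit E.
  At A: no right child.
  Visit A.
Visit M.
Full post-order sequence: H, J, F, B, W, Z, N, E, A, M.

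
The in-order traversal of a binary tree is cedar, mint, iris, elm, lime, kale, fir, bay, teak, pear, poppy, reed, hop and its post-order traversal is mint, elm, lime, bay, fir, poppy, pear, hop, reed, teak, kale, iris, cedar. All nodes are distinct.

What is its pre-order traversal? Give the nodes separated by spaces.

cedar iris mint kale lime elm teak fir bay reed pear poppy hop

The last element of post-order is the root; it splits in-order into left and right subtrees.
Root cedar: left subtree has 0 nodes { }, right has 12 {mint, iris, elm, lime, kale, fir, bay, teak, pear, poppy, reed, hop}.
  Root iris: left subtree has 1 node {mint}, right has 10 {elm, lime, kale, fir, bay, teak, pear, poppy, reed, hop}.
    Root kale: left subtree has 2 nodes {elm, lime}, right has 7 {fir, bay, teak, pear, poppy, reed, hop}.
      Root lime: left subtree has 1 node {elm}, right has 0 { }.
      Root teak: left subtree has 2 nodes {fir, bay}, right has 4 {pear, poppy, reed, hop}.
        Root fir: left subtree has 0 nodes { }, right has 1 {bay}.
        Root reed: left subtree has 2 nodes {pear, poppy}, right has 1 {hop}.
          Root pear: left subtree has 0 nodes { }, right has 1 {poppy}.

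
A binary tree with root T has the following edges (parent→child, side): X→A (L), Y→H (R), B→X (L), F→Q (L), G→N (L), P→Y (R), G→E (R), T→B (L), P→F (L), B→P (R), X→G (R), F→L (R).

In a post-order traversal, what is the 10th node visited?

Post-order visits the left subtree, then the right subtree, then the node.
At T: go left to B.
  At B: go left to X.
    At X: go left to A.
      A is a leaf — visit A.
    At X: go right to G.
      At G: go left to N.
        N is a leaf — visit N.
      At G: go right to E.
        E is a leaf — visit E.
      Visit G.
    Visit X.
  At B: go right to P.
    At P: go left to F.
      At F: go left to Q.
        Q is a leaf — visit Q.
      At F: go right to L.
        L is a leaf — visit L.
      Visit F.
    At P: go right to Y.
      At Y: no left child.
      At Y: go right to H.
        H is a leaf — visit H.
      Visit Y.
    Visit P.
  Visit B.
At T: no right child.
Visit T.
Full post-order sequence: A, N, E, G, X, Q, L, F, H, Y, P, B, T.

Y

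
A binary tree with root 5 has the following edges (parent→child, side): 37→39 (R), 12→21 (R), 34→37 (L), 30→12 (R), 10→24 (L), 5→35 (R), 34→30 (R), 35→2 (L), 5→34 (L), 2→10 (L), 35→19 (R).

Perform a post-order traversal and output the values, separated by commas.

39, 37, 21, 12, 30, 34, 24, 10, 2, 19, 35, 5

Post-order visits the left subtree, then the right subtree, then the node.
At 5: go left to 34.
  At 34: go left to 37.
    At 37: no left child.
    At 37: go right to 39.
      39 is a leaf — visit 39.
    Visit 37.
  At 34: go right to 30.
    At 30: no left child.
    At 30: go right to 12.
      At 12: no left child.
      At 12: go right to 21.
        21 is a leaf — visit 21.
      Visit 12.
    Visit 30.
  Visit 34.
At 5: go right to 35.
  At 35: go left to 2.
    At 2: go left to 10.
      At 10: go left to 24.
        24 is a leaf — visit 24.
      At 10: no right child.
      Visit 10.
    At 2: no right child.
    Visit 2.
  At 35: go right to 19.
    19 is a leaf — visit 19.
  Visit 35.
Visit 5.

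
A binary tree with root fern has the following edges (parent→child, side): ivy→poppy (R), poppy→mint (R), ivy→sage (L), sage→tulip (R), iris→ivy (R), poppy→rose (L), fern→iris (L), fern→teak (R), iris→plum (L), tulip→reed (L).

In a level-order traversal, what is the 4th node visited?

Level-order visits nodes level by level from the root, left to right within each level.
Level 0: fern
Level 1: iris, teak
Level 2: plum, ivy
Level 3: sage, poppy
Level 4: tulip, rose, mint
Level 5: reed
Full level-order sequence: fern, iris, teak, plum, ivy, sage, poppy, tulip, rose, mint, reed.

plum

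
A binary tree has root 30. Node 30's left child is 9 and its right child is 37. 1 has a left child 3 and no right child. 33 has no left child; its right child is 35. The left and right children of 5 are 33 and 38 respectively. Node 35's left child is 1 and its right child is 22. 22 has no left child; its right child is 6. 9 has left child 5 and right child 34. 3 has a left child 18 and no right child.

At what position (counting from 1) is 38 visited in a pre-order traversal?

11

Pre-order visits the node, then its left subtree, then its right subtree.
Visit 30.
At 30: go left to 9.
  Visit 9.
  At 9: go left to 5.
    Visit 5.
    At 5: go left to 33.
      Visit 33.
      At 33: no left child.
      At 33: go right to 35.
        Visit 35.
        At 35: go left to 1.
          Visit 1.
          At 1: go left to 3.
            Visit 3.
            At 3: go left to 18.
              18 is a leaf — visit 18.
            At 3: no right child.
          At 1: no right child.
        At 35: go right to 22.
          Visit 22.
          At 22: no left child.
          At 22: go right to 6.
            6 is a leaf — visit 6.
    At 5: go right to 38.
      38 is a leaf — visit 38.
  At 9: go right to 34.
    34 is a leaf — visit 34.
At 30: go right to 37.
  37 is a leaf — visit 37.
Full pre-order sequence: 30, 9, 5, 33, 35, 1, 3, 18, 22, 6, 38, 34, 37.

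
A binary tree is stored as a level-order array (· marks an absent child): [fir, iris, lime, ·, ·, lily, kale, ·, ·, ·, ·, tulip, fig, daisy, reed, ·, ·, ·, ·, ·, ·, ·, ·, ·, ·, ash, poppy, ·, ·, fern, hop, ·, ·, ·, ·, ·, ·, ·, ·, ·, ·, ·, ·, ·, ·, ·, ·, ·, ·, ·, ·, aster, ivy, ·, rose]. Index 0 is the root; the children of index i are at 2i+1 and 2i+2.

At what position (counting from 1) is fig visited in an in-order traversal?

In-order visits the left subtree, then the node, then the right subtree.
At fir: go left to iris.
  iris is a leaf — visit iris.
Visit fir.
At fir: go right to lime.
  At lime: go left to lily.
    At lily: go left to tulip.
      tulip is a leaf — visit tulip.
    Visit lily.
    At lily: go right to fig.
      At fig: go left to ash.
        At ash: go left to aster.
          aster is a leaf — visit aster.
        Visit ash.
        At ash: go right to ivy.
          ivy is a leaf — visit ivy.
      Visit fig.
      At fig: go right to poppy.
        At poppy: no left child.
        Visit poppy.
        At poppy: go right to rose.
          rose is a leaf — visit rose.
  Visit lime.
  At lime: go right to kale.
    At kale: go left to daisy.
      daisy is a leaf — visit daisy.
    Visit kale.
    At kale: go right to reed.
      At reed: go left to fern.
        fern is a leaf — visit fern.
      Visit reed.
      At reed: go right to hop.
        hop is a leaf — visit hop.
Full in-order sequence: iris, fir, tulip, lily, aster, ash, ivy, fig, poppy, rose, lime, daisy, kale, fern, reed, hop.

8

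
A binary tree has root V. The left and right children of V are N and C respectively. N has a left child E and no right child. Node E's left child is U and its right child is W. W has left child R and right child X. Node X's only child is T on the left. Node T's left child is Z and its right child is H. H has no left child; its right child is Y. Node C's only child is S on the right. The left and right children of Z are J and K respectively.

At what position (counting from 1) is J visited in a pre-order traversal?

Pre-order visits the node, then its left subtree, then its right subtree.
Visit V.
At V: go left to N.
  Visit N.
  At N: go left to E.
    Visit E.
    At E: go left to U.
      U is a leaf — visit U.
    At E: go right to W.
      Visit W.
      At W: go left to R.
        R is a leaf — visit R.
      At W: go right to X.
        Visit X.
        At X: go left to T.
          Visit T.
          At T: go left to Z.
            Visit Z.
            At Z: go left to J.
              J is a leaf — visit J.
            At Z: go right to K.
              K is a leaf — visit K.
          At T: go right to H.
            Visit H.
            At H: no left child.
            At H: go right to Y.
              Y is a leaf — visit Y.
        At X: no right child.
  At N: no right child.
At V: go right to C.
  Visit C.
  At C: no left child.
  At C: go right to S.
    S is a leaf — visit S.
Full pre-order sequence: V, N, E, U, W, R, X, T, Z, J, K, H, Y, C, S.

10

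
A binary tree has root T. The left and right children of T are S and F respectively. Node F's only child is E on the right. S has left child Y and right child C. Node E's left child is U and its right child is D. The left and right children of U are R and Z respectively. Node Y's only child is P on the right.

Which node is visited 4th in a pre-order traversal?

Pre-order visits the node, then its left subtree, then its right subtree.
Visit T.
At T: go left to S.
  Visit S.
  At S: go left to Y.
    Visit Y.
    At Y: no left child.
    At Y: go right to P.
      P is a leaf — visit P.
  At S: go right to C.
    C is a leaf — visit C.
At T: go right to F.
  Visit F.
  At F: no left child.
  At F: go right to E.
    Visit E.
    At E: go left to U.
      Visit U.
      At U: go left to R.
        R is a leaf — visit R.
      At U: go right to Z.
        Z is a leaf — visit Z.
    At E: go right to D.
      D is a leaf — visit D.
Full pre-order sequence: T, S, Y, P, C, F, E, U, R, Z, D.

P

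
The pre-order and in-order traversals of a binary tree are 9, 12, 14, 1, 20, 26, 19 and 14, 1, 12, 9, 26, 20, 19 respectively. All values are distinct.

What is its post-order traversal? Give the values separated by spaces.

The first element of pre-order is the root; it splits in-order into left and right subtrees.
Root 9: left subtree has 3 nodes {14, 1, 12}, right has 3 {26, 20, 19}.
  Root 12: left subtree has 2 nodes {14, 1}, right has 0 { }.
    Root 14: left subtree has 0 nodes { }, right has 1 {1}.
  Root 20: left subtree has 1 node {26}, right has 1 {19}.

1 14 12 26 19 20 9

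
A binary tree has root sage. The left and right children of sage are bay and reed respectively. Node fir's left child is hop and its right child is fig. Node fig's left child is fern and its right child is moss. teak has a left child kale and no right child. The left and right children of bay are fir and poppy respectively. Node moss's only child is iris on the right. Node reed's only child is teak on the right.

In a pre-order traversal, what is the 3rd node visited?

fir

Pre-order visits the node, then its left subtree, then its right subtree.
Visit sage.
At sage: go left to bay.
  Visit bay.
  At bay: go left to fir.
    Visit fir.
    At fir: go left to hop.
      hop is a leaf — visit hop.
    At fir: go right to fig.
      Visit fig.
      At fig: go left to fern.
        fern is a leaf — visit fern.
      At fig: go right to moss.
        Visit moss.
        At moss: no left child.
        At moss: go right to iris.
          iris is a leaf — visit iris.
  At bay: go right to poppy.
    poppy is a leaf — visit poppy.
At sage: go right to reed.
  Visit reed.
  At reed: no left child.
  At reed: go right to teak.
    Visit teak.
    At teak: go left to kale.
      kale is a leaf — visit kale.
    At teak: no right child.
Full pre-order sequence: sage, bay, fir, hop, fig, fern, moss, iris, poppy, reed, teak, kale.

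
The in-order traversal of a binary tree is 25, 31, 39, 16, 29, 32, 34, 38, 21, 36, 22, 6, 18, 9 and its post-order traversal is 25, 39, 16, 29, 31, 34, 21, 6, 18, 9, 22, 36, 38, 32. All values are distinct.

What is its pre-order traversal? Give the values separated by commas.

The last element of post-order is the root; it splits in-order into left and right subtrees.
Root 32: left subtree has 5 nodes {25, 31, 39, 16, 29}, right has 8 {34, 38, 21, 36, 22, 6, 18, 9}.
  Root 31: left subtree has 1 node {25}, right has 3 {39, 16, 29}.
    Root 29: left subtree has 2 nodes {39, 16}, right has 0 { }.
      Root 16: left subtree has 1 node {39}, right has 0 { }.
  Root 38: left subtree has 1 node {34}, right has 6 {21, 36, 22, 6, 18, 9}.
    Root 36: left subtree has 1 node {21}, right has 4 {22, 6, 18, 9}.
      Root 22: left subtree has 0 nodes { }, right has 3 {6, 18, 9}.
        Root 9: left subtree has 2 nodes {6, 18}, right has 0 { }.
          Root 18: left subtree has 1 node {6}, right has 0 { }.

32, 31, 25, 29, 16, 39, 38, 34, 36, 21, 22, 9, 18, 6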